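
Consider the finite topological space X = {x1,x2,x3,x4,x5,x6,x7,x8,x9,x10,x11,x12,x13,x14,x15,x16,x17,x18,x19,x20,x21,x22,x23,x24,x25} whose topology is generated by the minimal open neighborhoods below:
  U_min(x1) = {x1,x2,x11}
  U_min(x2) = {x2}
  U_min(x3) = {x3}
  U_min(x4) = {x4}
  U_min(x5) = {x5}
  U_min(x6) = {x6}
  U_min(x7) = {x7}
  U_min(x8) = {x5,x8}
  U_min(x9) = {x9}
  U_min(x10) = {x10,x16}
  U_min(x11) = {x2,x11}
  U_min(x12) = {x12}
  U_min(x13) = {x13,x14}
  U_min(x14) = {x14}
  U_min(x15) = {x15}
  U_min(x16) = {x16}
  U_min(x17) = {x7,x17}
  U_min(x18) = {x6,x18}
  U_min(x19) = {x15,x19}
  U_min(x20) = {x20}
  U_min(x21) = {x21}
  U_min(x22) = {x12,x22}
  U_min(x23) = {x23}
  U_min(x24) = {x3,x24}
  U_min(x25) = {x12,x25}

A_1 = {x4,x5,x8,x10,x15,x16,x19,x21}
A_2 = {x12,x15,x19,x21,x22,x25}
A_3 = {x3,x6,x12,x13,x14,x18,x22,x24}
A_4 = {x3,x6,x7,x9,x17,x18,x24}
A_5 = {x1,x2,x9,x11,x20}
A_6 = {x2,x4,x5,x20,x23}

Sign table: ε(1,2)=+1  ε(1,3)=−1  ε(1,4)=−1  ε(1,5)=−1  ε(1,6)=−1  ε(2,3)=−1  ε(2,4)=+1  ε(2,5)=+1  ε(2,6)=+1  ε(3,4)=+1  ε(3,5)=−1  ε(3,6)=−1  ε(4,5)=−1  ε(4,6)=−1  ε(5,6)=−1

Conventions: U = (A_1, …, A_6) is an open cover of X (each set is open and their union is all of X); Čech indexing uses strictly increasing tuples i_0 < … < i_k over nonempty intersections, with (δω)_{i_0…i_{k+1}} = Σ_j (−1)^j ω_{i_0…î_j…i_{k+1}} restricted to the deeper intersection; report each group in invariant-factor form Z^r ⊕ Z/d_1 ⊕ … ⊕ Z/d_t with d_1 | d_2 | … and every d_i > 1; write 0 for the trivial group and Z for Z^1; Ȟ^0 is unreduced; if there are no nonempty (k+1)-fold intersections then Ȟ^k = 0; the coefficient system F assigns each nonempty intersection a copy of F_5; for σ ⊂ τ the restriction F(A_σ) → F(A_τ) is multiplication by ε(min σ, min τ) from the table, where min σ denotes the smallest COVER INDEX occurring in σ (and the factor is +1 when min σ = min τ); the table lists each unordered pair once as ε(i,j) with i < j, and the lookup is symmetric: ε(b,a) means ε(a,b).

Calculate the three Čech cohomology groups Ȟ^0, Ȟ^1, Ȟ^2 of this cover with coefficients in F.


cover nerve:
  A12={x15,x19,x21} A16={x4,x5} A23={x12,x22} A34={x3,x6,x18,x24} A45={x9} A56={x2,x20}
C dims 6,6; δ0: rk_F5 5
Ȟ^0: (6−5)−0=1 ⇒ Z/5
Ȟ^1: (6−0)−5=1 ⇒ Z/5
Ȟ^2: (0−0)−0=0 ⇒ 0

Ȟ^0 ≅ Z/5, Ȟ^1 ≅ Z/5 and Ȟ^2 ≅ 0


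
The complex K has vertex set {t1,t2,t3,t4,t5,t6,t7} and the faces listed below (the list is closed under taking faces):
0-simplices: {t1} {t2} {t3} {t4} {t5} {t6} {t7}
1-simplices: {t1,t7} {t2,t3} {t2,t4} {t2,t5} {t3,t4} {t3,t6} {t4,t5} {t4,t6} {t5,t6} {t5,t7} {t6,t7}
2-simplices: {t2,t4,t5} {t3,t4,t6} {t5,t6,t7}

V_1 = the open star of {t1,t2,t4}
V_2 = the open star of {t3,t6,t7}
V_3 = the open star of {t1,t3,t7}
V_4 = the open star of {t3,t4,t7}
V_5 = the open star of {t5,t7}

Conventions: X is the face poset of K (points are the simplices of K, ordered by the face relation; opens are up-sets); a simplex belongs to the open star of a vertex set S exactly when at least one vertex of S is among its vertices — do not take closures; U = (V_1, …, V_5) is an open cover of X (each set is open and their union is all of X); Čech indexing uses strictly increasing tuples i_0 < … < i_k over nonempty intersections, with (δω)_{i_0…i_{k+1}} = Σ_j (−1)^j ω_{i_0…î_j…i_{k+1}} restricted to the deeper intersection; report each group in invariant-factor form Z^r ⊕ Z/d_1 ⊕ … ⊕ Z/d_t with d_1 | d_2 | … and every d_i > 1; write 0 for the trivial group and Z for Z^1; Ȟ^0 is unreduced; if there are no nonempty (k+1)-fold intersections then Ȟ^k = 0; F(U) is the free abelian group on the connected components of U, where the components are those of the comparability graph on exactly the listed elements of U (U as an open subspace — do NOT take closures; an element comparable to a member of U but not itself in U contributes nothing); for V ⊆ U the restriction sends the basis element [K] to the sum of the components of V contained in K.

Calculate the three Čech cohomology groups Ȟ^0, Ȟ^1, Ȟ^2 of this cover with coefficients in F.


Ȟ^0(U;F) ≅ Z, Ȟ^1(U;F) ≅ Z^2 and Ȟ^2(U;F) ≅ 0

nonempty overlaps:
  V1={{t1},{t2},{t4},{t1,t7},{t2,t3},{t2,t4},{t2,t5},{t3,t4},{t4,t5},{t4,t6},{t2,t4,t5},{t3,t4,t6}} V2={{t3},{t6},{t7},{t1,t7},{t2,t3},{t3,t4},{t3,t6},{t4,t6},{t5,t6},{t5,t7},{t6,t7},{t3,t4,t6},{t5,t6,t7}} V3={{t1},{t3},{t7},{t1,t7},{t2,t3},{t3,t4},{t3,t6},{t5,t7},{t6,t7},{t3,t4,t6},{t5,t6,t7}} V4={{t3},{t4},{t7},{t1,t7},{t2,t3},{t2,t4},{t3,t4},{t3,t6},{t4,t5},{t4,t6},{t5,t7},{t6,t7},{t2,t4,t5},{t3,t4,t6},{t5,t6,t7}} V5={{t5},{t7},{t1,t7},{t2,t5},{t4,t5},{t5,t6},{t5,t7},{t6,t7},{t2,t4,t5},{t5,t6,t7}}
  V12={{t1,t7},{t2,t3},{t3,t4},{t4,t6},{t3,t4,t6}} V13={{t1},{t1,t7},{t2,t3},{t3,t4},{t3,t4,t6}} V14={{t4},{t1,t7},{t2,t3},{t2,t4},{t3,t4},{t4,t5},{t4,t6},{t2,t4,t5},{t3,t4,t6}} V15={{t1,t7},{t2,t5},{t4,t5},{t2,t4,t5}} V23={{t3},{t7},{t1,t7},{t2,t3},{t3,t4},{t3,t6},{t5,t7},{t6,t7},{t3,t4,t6},{t5,t6,t7}} V24={{t3},{t7},{t1,t7},{t2,t3},{t3,t4},{t3,t6},{t4,t6},{t5,t7},{t6,t7},{t3,t4,t6},{t5,t6,t7}} V25={{t7},{t1,t7},{t5,t6},{t5,t7},{t6,t7},{t5,t6,t7}} V34={{t3},{t7},{t1,t7},{t2,t3},{t3,t4},{t3,t6},{t5,t7},{t6,t7},{t3,t4,t6},{t5,t6,t7}} V35={{t7},{t1,t7},{t5,t7},{t6,t7},{t5,t6,t7}} V45={{t7},{t1,t7},{t4,t5},{t5,t7},{t6,t7},{t2,t4,t5},{t5,t6,t7}}
  V123={{t1,t7},{t2,t3},{t3,t4},{t3,t4,t6}} V124={{t1,t7},{t2,t3},{t3,t4},{t4,t6},{t3,t4,t6}} V125={{t1,t7}} V134={{t1,t7},{t2,t3},{t3,t4},{t3,t4,t6}} V135={{t1,t7}} V145={{t1,t7},{t4,t5},{t2,t4,t5}} V234={{t3},{t7},{t1,t7},{t2,t3},{t3,t4},{t3,t6},{t5,t7},{t6,t7},{t3,t4,t6},{t5,t6,t7}} V235={{t7},{t1,t7},{t5,t7},{t6,t7},{t5,t6,t7}} V245={{t7},{t1,t7},{t5,t7},{t6,t7},{t5,t6,t7}} V345={{t7},{t1,t7},{t5,t7},{t6,t7},{t5,t6,t7}}
  V1234={{t1,t7},{t2,t3},{t3,t4},{t3,t4,t6}} V1235={{t1,t7}} V1245={{t1,t7}} V1345={{t1,t7}} V2345={{t7},{t1,t7},{t5,t7},{t6,t7},{t5,t6,t7}}
  V12345={{t1,t7}}
components per intersection:
  V1: {{t1},{t1,t7}} {{t2},{t4},{t2,t3},{t2,t4},{t2,t5},{t3,t4},{t4,t5},{t4,t6},{t2,t4,t5},{t3,t4,t6}}
  V2: {{t3},{t6},{t7},{t1,t7},{t2,t3},{t3,t4},{t3,t6},{t4,t6},{t5,t6},{t5,t7},{t6,t7},{t3,t4,t6},{t5,t6,t7}}
  V3: {{t1},{t7},{t1,t7},{t5,t7},{t6,t7},{t5,t6,t7}} {{t3},{t2,t3},{t3,t4},{t3,t6},{t3,t4,t6}}
  V4: {{t3},{t4},{t2,t3},{t2,t4},{t3,t4},{t3,t6},{t4,t5},{t4,t6},{t2,t4,t5},{t3,t4,t6}} {{t7},{t1,t7},{t5,t7},{t6,t7},{t5,t6,t7}}
  V5: {{t5},{t7},{t1,t7},{t2,t5},{t4,t5},{t5,t6},{t5,t7},{t6,t7},{t2,t4,t5},{t5,t6,t7}}
  V12: {{t1,t7}} {{t2,t3}} {{t3,t4},{t4,t6},{t3,t4,t6}}
  V13: {{t1},{t1,t7}} {{t2,t3}} {{t3,t4},{t3,t4,t6}}
  V14: {{t4},{t2,t4},{t3,t4},{t4,t5},{t4,t6},{t2,t4,t5},{t3,t4,t6}} {{t1,t7}} {{t2,t3}}
  V15: {{t1,t7}} {{t2,t5},{t4,t5},{t2,t4,t5}}
  V23: {{t3},{t2,t3},{t3,t4},{t3,t6},{t3,t4,t6}} {{t7},{t1,t7},{t5,t7},{t6,t7},{t5,t6,t7}}
  V24: {{t3},{t2,t3},{t3,t4},{t3,t6},{t4,t6},{t3,t4,t6}} {{t7},{t1,t7},{t5,t7},{t6,t7},{t5,t6,t7}}
  V25: {{t7},{t1,t7},{t5,t6},{t5,t7},{t6,t7},{t5,t6,t7}}
  V34: {{t3},{t2,t3},{t3,t4},{t3,t6},{t3,t4,t6}} {{t7},{t1,t7},{t5,t7},{t6,t7},{t5,t6,t7}}
  V35: {{t7},{t1,t7},{t5,t7},{t6,t7},{t5,t6,t7}}
  V45: {{t7},{t1,t7},{t5,t7},{t6,t7},{t5,t6,t7}} {{t4,t5},{t2,t4,t5}}
  V123: {{t1,t7}} {{t2,t3}} {{t3,t4},{t3,t4,t6}}
  V124: {{t1,t7}} {{t2,t3}} {{t3,t4},{t4,t6},{t3,t4,t6}}
  V125: {{t1,t7}}
  V134: {{t1,t7}} {{t2,t3}} {{t3,t4},{t3,t4,t6}}
  V135: {{t1,t7}}
  V145: {{t1,t7}} {{t4,t5},{t2,t4,t5}}
  V234: {{t3},{t2,t3},{t3,t4},{t3,t6},{t3,t4,t6}} {{t7},{t1,t7},{t5,t7},{t6,t7},{t5,t6,t7}}
  V235: {{t7},{t1,t7},{t5,t7},{t6,t7},{t5,t6,t7}}
  V245: {{t7},{t1,t7},{t5,t7},{t6,t7},{t5,t6,t7}}
  V345: {{t7},{t1,t7},{t5,t7},{t6,t7},{t5,t6,t7}}
  V1234: {{t1,t7}} {{t2,t3}} {{t3,t4},{t3,t4,t6}}
  V1235: {{t1,t7}}
  V1245: {{t1,t7}}
  V1345: {{t1,t7}}
  V2345: {{t7},{t1,t7},{t5,t7},{t6,t7},{t5,t6,t7}}
  V12345: {{t1,t7}}
C dims 8,21,18,7; δ0: rk 7, SNF 1^7; δ1: rk 12, SNF 1^12; δ2: rk 6, SNF 1^6
degree 0: 8−7−0 = 1 → Ȟ^0 ≅ Z
degree 1: 21−12−7 = 2 → Ȟ^1 ≅ Z^2
degree 2: 18−6−12 = 0 → Ȟ^2 ≅ 0


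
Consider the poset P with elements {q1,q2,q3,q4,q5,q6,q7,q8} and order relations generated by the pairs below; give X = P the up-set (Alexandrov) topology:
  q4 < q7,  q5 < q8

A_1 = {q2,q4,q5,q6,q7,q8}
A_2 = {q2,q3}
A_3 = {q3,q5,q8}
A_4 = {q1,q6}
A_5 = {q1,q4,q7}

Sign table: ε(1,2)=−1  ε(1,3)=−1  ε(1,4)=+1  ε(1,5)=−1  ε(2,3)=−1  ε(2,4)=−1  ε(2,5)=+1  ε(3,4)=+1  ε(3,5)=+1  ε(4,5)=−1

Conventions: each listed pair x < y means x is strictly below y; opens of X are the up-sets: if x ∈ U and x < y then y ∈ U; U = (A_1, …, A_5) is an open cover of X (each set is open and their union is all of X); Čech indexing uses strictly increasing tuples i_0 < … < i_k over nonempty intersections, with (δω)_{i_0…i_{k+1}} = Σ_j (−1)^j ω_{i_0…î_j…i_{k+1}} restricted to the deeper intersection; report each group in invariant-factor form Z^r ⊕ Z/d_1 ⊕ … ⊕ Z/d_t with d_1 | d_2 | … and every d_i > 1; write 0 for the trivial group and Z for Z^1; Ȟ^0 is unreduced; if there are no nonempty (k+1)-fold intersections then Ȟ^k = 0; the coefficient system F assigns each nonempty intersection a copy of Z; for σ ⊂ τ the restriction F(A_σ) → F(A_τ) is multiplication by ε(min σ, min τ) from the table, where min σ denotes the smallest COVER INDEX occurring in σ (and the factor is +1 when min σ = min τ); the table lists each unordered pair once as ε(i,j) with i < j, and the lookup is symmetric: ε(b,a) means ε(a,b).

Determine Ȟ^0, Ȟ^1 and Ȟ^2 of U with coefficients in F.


intersection data:
  A12={q2} A13={q5,q8} A14={q6} A15={q4,q7} A23={q3} A45={q1}
C dims 5,6; δ0: rk 5, SNF 1^4·2
Ȟ^0 = (5 − 5) − 0 = 0, so Ȟ^0 ≅ 0
Ȟ^1 = (6 − 0) − 5 = 1 plus torsion [2], so Ȟ^1 ≅ Z ⊕ Z/2
Ȟ^2 = (0 − 0) − 0 = 0, so Ȟ^2 ≅ 0

Ȟ^0 ≅ 0,  Ȟ^1 ≅ Z ⊕ Z/2,  Ȟ^2 ≅ 0


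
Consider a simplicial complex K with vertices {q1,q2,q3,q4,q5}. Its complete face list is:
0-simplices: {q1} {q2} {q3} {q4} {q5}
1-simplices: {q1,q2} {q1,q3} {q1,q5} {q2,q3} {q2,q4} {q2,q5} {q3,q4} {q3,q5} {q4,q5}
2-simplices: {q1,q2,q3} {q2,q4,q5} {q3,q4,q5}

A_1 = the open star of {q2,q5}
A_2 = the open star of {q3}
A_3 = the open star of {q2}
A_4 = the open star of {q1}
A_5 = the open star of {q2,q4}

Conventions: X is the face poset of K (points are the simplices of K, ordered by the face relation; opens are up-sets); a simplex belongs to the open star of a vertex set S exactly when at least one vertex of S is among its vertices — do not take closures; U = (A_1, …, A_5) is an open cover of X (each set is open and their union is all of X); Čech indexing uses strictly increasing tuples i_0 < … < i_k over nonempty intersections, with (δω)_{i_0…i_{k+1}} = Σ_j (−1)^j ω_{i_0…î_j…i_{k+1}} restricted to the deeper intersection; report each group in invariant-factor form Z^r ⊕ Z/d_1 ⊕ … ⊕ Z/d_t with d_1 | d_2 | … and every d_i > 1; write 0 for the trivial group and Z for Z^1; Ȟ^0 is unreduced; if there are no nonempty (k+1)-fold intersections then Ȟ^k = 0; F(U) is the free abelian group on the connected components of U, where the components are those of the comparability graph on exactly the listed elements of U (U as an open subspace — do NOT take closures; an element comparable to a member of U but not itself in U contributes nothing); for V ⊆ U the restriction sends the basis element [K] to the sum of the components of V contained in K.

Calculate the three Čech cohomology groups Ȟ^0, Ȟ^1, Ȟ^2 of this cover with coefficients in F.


intersection data:
  A1={{q2},{q5},{q1,q2},{q1,q5},{q2,q3},{q2,q4},{q2,q5},{q3,q5},{q4,q5},{q1,q2,q3},{q2,q4,q5},{q3,q4,q5}} A2={{q3},{q1,q3},{q2,q3},{q3,q4},{q3,q5},{q1,q2,q3},{q3,q4,q5}} A3={{q2},{q1,q2},{q2,q3},{q2,q4},{q2,q5},{q1,q2,q3},{q2,q4,q5}} A4={{q1},{q1,q2},{q1,q3},{q1,q5},{q1,q2,q3}} A5={{q2},{q4},{q1,q2},{q2,q3},{q2,q4},{q2,q5},{q3,q4},{q4,q5},{q1,q2,q3},{q2,q4,q5},{q3,q4,q5}}
  A12={{q2,q3},{q3,q5},{q1,q2,q3},{q3,q4,q5}} A13={{q2},{q1,q2},{q2,q3},{q2,q4},{q2,q5},{q1,q2,q3},{q2,q4,q5}} A14={{q1,q2},{q1,q5},{q1,q2,q3}} A15={{q2},{q1,q2},{q2,q3},{q2,q4},{q2,q5},{q4,q5},{q1,q2,q3},{q2,q4,q5},{q3,q4,q5}} A23={{q2,q3},{q1,q2,q3}} A24={{q1,q3},{q1,q2,q3}} A25={{q2,q3},{q3,q4},{q1,q2,q3},{q3,q4,q5}} A34={{q1,q2},{q1,q2,q3}} A35={{q2},{q1,q2},{q2,q3},{q2,q4},{q2,q5},{q1,q2,q3},{q2,q4,q5}} A45={{q1,q2},{q1,q2,q3}}
  A123={{q2,q3},{q1,q2,q3}} A124={{q1,q2,q3}} A125={{q2,q3},{q1,q2,q3},{q3,q4,q5}} A134={{q1,q2},{q1,q2,q3}} A135={{q2},{q1,q2},{q2,q3},{q2,q4},{q2,q5},{q1,q2,q3},{q2,q4,q5}} A145={{q1,q2},{q1,q2,q3}} A234={{q1,q2,q3}} A235={{q2,q3},{q1,q2,q3}} A245={{q1,q2,q3}} A345={{q1,q2},{q1,q2,q3}}
  A1234={{q1,q2,q3}} A1235={{q2,q3},{q1,q2,q3}} A1245={{q1,q2,q3}} A1345={{q1,q2},{q1,q2,q3}} A2345={{q1,q2,q3}}
  A12345={{q1,q2,q3}}
components per intersection:
  A1: {{q2},{q5},{q1,q2},{q1,q5},{q2,q3},{q2,q4},{q2,q5},{q3,q5},{q4,q5},{q1,q2,q3},{q2,q4,q5},{q3,q4,q5}}
  A2: {{q3},{q1,q3},{q2,q3},{q3,q4},{q3,q5},{q1,q2,q3},{q3,q4,q5}}
  A3: {{q2},{q1,q2},{q2,q3},{q2,q4},{q2,q5},{q1,q2,q3},{q2,q4,q5}}
  A4: {{q1},{q1,q2},{q1,q3},{q1,q5},{q1,q2,q3}}
  A5: {{q2},{q4},{q1,q2},{q2,q3},{q2,q4},{q2,q5},{q3,q4},{q4,q5},{q1,q2,q3},{q2,q4,q5},{q3,q4,q5}}
  A12: {{q2,q3},{q1,q2,q3}} {{q3,q5},{q3,q4,q5}}
  A13: {{q2},{q1,q2},{q2,q3},{q2,q4},{q2,q5},{q1,q2,q3},{q2,q4,q5}}
  A14: {{q1,q2},{q1,q2,q3}} {{q1,q5}}
  A15: {{q2},{q1,q2},{q2,q3},{q2,q4},{q2,q5},{q4,q5},{q1,q2,q3},{q2,q4,q5},{q3,q4,q5}}
  A23: {{q2,q3},{q1,q2,q3}}
  A24: {{q1,q3},{q1,q2,q3}}
  A25: {{q2,q3},{q1,q2,q3}} {{q3,q4},{q3,q4,q5}}
  A34: {{q1,q2},{q1,q2,q3}}
  A35: {{q2},{q1,q2},{q2,q3},{q2,q4},{q2,q5},{q1,q2,q3},{q2,q4,q5}}
  A45: {{q1,q2},{q1,q2,q3}}
  A123: {{q2,q3},{q1,q2,q3}}
  A124: {{q1,q2,q3}}
  A125: {{q2,q3},{q1,q2,q3}} {{q3,q4,q5}}
  A134: {{q1,q2},{q1,q2,q3}}
  A135: {{q2},{q1,q2},{q2,q3},{q2,q4},{q2,q5},{q1,q2,q3},{q2,q4,q5}}
  A145: {{q1,q2},{q1,q2,q3}}
  A234: {{q1,q2,q3}}
  A235: {{q2,q3},{q1,q2,q3}}
  A245: {{q1,q2,q3}}
  A345: {{q1,q2},{q1,q2,q3}}
  A1234: {{q1,q2,q3}}
  A1235: {{q2,q3},{q1,q2,q3}}
  A1245: {{q1,q2,q3}}
  A1345: {{q1,q2},{q1,q2,q3}}
  A2345: {{q1,q2,q3}}
  A12345: {{q1,q2,q3}}
C dims 5,13,11,5; δ0: rk 4, SNF 1^4; δ1: rk 7, SNF 1^7; δ2: rk 4, SNF 1^4
Ȟ^0 = (5 − 4) − 0 = 1, so Ȟ^0 ≅ Z
Ȟ^1 = (13 − 7) − 4 = 2, so Ȟ^1 ≅ Z^2
Ȟ^2 = (11 − 4) − 7 = 0, so Ȟ^2 ≅ 0

Ȟ^0(U;F) ≅ Z, Ȟ^1(U;F) ≅ Z^2 and Ȟ^2(U;F) ≅ 0


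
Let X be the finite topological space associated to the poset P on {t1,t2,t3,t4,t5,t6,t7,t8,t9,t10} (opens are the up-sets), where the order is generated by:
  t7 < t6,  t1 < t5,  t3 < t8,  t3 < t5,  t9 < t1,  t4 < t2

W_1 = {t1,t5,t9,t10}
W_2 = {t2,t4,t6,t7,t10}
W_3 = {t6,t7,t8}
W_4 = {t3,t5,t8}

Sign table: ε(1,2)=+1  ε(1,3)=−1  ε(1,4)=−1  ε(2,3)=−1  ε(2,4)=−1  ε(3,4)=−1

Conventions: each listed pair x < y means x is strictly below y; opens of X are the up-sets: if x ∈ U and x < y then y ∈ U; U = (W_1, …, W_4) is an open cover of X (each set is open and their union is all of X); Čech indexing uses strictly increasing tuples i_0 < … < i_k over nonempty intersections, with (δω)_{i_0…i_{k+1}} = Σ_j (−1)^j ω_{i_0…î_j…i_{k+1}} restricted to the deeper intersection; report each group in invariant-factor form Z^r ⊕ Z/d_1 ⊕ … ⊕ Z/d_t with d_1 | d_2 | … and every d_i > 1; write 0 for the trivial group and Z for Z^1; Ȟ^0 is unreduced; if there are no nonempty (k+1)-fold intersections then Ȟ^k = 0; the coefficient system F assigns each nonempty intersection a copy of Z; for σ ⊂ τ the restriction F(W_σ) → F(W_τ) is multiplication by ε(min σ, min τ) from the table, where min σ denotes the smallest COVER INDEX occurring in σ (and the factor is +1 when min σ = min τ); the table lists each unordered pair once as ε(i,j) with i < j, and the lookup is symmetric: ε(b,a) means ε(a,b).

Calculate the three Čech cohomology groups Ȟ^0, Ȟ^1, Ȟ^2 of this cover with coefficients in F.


Ȟ^0 ≅ 0, Ȟ^1 ≅ Z/2 and Ȟ^2 ≅ 0

nerve of the cover:
  W12={t10} W14={t5} W23={t6,t7} W34={t8}
C dims 4,4; δ0: rk 4, SNF 1^3·2
Ȟ^0 = (4 − 4) − 0 = 0, so Ȟ^0 ≅ 0
Ȟ^1 = (4 − 0) − 4 = 0 plus torsion [2], so Ȟ^1 ≅ Z/2
Ȟ^2 = (0 − 0) − 0 = 0, so Ȟ^2 ≅ 0


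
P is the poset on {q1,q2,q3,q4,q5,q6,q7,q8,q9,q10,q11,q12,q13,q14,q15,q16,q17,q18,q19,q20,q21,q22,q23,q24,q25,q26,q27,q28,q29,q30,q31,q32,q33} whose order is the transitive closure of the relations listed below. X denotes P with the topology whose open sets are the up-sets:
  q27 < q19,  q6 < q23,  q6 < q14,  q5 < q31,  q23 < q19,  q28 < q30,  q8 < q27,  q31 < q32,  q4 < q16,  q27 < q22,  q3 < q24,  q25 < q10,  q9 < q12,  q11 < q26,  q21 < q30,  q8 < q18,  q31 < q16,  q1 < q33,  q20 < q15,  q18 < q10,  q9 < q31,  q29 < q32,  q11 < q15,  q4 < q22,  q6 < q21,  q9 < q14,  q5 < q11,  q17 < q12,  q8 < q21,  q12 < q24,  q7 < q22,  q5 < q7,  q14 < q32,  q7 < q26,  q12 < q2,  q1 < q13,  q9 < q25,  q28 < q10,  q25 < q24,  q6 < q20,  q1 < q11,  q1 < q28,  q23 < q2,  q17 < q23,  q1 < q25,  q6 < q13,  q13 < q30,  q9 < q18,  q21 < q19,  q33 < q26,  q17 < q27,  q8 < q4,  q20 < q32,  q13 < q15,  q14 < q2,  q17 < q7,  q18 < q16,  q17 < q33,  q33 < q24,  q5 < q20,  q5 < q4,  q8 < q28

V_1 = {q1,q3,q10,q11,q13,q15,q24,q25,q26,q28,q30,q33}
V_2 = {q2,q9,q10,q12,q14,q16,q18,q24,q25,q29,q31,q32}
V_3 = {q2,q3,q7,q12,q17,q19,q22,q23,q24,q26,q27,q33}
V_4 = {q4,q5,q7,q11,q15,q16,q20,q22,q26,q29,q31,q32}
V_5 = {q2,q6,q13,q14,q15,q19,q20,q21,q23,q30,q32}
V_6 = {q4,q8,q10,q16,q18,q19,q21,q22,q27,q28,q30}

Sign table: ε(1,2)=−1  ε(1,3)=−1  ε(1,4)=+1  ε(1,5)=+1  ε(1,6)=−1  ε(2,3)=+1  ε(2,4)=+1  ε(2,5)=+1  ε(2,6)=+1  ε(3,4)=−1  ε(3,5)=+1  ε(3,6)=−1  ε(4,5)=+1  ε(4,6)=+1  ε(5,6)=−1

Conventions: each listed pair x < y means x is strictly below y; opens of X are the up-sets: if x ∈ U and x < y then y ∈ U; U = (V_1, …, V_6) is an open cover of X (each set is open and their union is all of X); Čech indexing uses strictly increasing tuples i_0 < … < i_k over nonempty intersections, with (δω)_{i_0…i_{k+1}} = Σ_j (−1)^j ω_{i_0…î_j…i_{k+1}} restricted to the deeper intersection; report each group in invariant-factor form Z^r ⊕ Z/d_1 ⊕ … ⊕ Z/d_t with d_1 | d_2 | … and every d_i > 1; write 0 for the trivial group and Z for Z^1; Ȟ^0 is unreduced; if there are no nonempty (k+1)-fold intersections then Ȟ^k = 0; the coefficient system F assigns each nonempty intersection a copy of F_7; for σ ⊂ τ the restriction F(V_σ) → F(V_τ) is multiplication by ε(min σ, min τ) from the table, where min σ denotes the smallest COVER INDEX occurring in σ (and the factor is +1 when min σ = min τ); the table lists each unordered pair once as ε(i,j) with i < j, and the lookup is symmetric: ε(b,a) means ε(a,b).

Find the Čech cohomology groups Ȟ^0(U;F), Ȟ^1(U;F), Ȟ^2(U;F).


Ȟ^0(U;F) ≅ 0, Ȟ^1(U;F) ≅ 0, Ȟ^2(U;F) ≅ Z/7

nonempty intersections:
  V12={q10,q24,q25} V13={q3,q24,q26,q33} V14={q11,q15,q26} V15={q13,q15,q30} V16={q10,q28,q30} V23={q2,q12,q24} V24={q16,q29,q31,q32} V25={q2,q14,q32} V26={q10,q16,q18} V34={q7,q22,q26} V35={q2,q19,q23} V36={q19,q22,q27} V45={q15,q20,q32} V46={q4,q16,q22} V56={q19,q21,q30}
  V123={q24} V126={q10} V134={q26} V145={q15} V156={q30} V235={q2} V245={q32} V246={q16} V346={q22} V356={q19}
C dims 6,15,10; δ0: rk_F7 6; δ1: rk_F7 9
Ȟ^0: (6−6)−0=0 ⇒ 0
Ȟ^1: (15−9)−6=0 ⇒ 0
Ȟ^2: (10−0)−9=1 ⇒ Z/7


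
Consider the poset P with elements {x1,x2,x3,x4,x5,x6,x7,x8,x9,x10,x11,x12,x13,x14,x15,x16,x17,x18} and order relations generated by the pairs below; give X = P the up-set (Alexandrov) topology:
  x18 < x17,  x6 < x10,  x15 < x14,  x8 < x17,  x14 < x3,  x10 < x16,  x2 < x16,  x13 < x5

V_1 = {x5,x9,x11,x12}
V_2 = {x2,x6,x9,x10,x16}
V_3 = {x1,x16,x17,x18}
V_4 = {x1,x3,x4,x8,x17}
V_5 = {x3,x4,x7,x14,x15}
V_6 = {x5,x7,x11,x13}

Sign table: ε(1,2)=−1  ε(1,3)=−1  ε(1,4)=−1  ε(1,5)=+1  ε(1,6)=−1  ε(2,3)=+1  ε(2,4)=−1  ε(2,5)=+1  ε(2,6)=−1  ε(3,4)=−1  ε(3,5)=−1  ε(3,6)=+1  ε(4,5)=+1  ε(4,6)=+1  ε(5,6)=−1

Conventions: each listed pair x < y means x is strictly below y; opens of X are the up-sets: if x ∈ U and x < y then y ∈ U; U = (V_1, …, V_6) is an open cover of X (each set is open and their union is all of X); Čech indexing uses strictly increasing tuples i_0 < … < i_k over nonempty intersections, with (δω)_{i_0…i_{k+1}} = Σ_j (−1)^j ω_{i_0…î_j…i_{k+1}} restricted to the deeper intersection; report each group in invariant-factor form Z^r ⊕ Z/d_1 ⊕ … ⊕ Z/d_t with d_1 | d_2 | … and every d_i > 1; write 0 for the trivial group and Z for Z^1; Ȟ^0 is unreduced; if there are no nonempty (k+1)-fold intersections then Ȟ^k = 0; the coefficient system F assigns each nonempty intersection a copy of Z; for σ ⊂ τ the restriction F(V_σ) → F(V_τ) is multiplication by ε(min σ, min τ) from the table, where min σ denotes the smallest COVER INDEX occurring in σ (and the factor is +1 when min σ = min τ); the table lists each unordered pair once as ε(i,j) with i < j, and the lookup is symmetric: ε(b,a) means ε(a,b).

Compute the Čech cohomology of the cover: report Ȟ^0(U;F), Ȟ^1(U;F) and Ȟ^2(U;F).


Ȟ^0(U;F) ≅ Z, Ȟ^1(U;F) ≅ Z and Ȟ^2(U;F) ≅ 0

nonempty overlaps:
  V12={x9} V16={x5,x11} V23={x16} V34={x1,x17} V45={x3,x4} V56={x7}
C dims 6,6; δ0: rk 5, SNF 1^5
degree 0: 6−5−0 = 1 → Ȟ^0 ≅ Z
degree 1: 6−0−5 = 1 → Ȟ^1 ≅ Z
degree 2: 0−0−0 = 0 → Ȟ^2 ≅ 0


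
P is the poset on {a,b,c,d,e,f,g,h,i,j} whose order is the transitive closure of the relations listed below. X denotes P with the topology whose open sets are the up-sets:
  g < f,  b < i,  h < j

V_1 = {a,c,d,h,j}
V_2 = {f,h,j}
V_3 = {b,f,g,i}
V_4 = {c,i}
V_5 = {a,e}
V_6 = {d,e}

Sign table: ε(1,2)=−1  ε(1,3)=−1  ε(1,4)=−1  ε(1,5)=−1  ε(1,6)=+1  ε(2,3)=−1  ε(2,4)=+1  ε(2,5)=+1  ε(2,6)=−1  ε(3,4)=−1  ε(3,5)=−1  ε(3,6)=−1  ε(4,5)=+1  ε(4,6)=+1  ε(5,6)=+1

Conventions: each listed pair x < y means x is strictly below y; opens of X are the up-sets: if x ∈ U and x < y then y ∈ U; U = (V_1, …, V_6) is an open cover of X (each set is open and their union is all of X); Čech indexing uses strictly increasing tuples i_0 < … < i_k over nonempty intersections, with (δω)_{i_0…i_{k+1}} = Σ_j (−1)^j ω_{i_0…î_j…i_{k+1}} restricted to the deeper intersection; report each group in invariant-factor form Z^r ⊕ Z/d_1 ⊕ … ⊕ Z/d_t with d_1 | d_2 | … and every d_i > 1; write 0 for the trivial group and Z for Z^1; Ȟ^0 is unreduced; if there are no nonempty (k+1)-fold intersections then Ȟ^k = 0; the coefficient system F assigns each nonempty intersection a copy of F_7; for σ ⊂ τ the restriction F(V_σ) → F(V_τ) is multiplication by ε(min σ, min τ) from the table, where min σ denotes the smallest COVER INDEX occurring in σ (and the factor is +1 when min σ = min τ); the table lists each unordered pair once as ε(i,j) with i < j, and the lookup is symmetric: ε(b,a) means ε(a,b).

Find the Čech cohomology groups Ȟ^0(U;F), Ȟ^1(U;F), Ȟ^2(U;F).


Ȟ^0 = 0, Ȟ^1 = Z/7 and Ȟ^2 = 0

nonempty intersections:
  V12={h,j} V14={c} V15={a} V16={d} V23={f} V34={i} V56={e}
C dims 6,7; δ0: rk_F7 6
Ȟ^0: (6−6)−0=0 ⇒ 0
Ȟ^1: (7−0)−6=1 ⇒ Z/7
Ȟ^2: (0−0)−0=0 ⇒ 0


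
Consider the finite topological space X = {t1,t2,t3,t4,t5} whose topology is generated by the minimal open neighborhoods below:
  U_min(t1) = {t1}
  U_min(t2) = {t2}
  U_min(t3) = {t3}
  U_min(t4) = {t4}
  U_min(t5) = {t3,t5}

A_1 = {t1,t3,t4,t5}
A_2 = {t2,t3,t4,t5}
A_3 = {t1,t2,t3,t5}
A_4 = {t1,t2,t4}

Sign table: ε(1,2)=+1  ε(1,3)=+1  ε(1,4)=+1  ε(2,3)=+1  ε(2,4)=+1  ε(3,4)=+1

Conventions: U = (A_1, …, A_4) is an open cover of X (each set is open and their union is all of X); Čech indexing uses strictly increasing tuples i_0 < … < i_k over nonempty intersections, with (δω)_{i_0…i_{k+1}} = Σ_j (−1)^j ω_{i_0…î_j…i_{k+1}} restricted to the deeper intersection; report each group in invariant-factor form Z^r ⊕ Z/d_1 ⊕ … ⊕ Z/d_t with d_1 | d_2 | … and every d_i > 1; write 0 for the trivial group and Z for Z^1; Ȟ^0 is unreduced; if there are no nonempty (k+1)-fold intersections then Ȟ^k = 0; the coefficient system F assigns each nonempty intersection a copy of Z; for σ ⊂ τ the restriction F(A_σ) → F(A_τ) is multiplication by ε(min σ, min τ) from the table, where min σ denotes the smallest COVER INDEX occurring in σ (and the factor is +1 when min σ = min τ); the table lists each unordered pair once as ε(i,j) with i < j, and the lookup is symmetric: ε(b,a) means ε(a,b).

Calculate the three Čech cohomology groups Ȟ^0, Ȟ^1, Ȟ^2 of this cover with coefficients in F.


intersection data:
  A12={t3,t4,t5} A13={t1,t3,t5} A14={t1,t4} A23={t2,t3,t5} A24={t2,t4} A34={t1,t2}
  A123={t3,t5} A124={t4} A134={t1} A234={t2}
C dims 4,6,4; δ0: rk 3, SNF 1^3; δ1: rk 3, SNF 1^3
Ȟ^0 = (4 − 3) − 0 = 1, so Ȟ^0 ≅ Z
Ȟ^1 = (6 − 3) − 3 = 0, so Ȟ^1 ≅ 0
Ȟ^2 = (4 − 0) − 3 = 1, so Ȟ^2 ≅ Z

Ȟ^0 = Z, Ȟ^1 = 0, Ȟ^2 = Z


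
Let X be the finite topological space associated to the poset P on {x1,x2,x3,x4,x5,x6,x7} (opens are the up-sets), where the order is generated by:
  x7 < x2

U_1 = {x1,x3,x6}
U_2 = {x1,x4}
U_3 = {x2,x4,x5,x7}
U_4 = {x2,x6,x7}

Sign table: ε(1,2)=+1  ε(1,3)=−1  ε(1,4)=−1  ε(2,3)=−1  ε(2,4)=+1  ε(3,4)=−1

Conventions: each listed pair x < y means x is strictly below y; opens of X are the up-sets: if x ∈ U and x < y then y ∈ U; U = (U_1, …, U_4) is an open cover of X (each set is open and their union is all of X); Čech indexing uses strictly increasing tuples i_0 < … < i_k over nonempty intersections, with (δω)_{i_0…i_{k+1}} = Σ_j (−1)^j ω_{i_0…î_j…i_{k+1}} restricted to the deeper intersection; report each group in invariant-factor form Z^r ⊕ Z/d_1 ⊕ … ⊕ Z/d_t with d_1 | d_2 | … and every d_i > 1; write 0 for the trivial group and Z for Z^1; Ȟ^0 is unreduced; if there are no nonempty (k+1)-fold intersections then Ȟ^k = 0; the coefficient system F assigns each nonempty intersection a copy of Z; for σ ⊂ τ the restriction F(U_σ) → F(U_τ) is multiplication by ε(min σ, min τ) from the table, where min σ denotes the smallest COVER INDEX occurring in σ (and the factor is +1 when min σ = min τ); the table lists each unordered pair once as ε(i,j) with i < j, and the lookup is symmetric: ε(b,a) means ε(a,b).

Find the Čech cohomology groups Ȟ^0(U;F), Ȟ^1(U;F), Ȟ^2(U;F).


intersection data:
  U12={x1} U14={x6} U23={x4} U34={x2,x7}
C dims 4,4; δ0: rk 4, SNF 1^3·2
Ȟ^0 = (4 − 4) − 0 = 0, so Ȟ^0 ≅ 0
Ȟ^1 = (4 − 0) − 4 = 0 plus torsion [2], so Ȟ^1 ≅ Z/2
Ȟ^2 = (0 − 0) − 0 = 0, so Ȟ^2 ≅ 0

Ȟ^0(U;F) ≅ 0, Ȟ^1(U;F) ≅ Z/2 and Ȟ^2(U;F) ≅ 0


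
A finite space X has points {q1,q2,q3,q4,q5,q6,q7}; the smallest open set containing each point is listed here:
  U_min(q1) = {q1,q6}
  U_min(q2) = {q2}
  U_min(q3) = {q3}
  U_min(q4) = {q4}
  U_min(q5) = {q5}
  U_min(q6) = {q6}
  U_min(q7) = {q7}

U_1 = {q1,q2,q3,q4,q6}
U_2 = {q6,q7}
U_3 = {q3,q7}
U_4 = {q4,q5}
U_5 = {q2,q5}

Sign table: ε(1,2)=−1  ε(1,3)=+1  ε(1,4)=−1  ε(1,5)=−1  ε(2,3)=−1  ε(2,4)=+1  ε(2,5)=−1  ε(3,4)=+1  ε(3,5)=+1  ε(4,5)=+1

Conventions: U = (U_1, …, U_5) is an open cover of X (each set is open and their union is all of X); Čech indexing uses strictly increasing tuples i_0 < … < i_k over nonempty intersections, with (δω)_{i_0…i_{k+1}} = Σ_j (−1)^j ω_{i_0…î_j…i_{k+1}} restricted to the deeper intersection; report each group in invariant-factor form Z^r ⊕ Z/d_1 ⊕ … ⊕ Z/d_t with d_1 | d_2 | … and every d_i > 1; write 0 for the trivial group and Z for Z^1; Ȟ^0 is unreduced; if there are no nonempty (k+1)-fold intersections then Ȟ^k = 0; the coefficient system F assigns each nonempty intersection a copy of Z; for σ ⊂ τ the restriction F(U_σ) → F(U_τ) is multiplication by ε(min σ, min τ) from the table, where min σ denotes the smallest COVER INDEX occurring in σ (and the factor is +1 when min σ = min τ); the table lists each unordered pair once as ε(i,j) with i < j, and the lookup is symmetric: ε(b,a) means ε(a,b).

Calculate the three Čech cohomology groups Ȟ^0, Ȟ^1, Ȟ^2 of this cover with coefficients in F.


Ȟ^0 ≅ Z,  Ȟ^1 ≅ Z^2,  Ȟ^2 ≅ 0

nonempty intersections:
  U12={q6} U13={q3} U14={q4} U15={q2} U23={q7} U45={q5}
C dims 5,6; δ0: rk 4, SNF 1^4
Ȟ^0: (5−4)−0=1 ⇒ Z
Ȟ^1: (6−0)−4=2 ⇒ Z^2
Ȟ^2: (0−0)−0=0 ⇒ 0


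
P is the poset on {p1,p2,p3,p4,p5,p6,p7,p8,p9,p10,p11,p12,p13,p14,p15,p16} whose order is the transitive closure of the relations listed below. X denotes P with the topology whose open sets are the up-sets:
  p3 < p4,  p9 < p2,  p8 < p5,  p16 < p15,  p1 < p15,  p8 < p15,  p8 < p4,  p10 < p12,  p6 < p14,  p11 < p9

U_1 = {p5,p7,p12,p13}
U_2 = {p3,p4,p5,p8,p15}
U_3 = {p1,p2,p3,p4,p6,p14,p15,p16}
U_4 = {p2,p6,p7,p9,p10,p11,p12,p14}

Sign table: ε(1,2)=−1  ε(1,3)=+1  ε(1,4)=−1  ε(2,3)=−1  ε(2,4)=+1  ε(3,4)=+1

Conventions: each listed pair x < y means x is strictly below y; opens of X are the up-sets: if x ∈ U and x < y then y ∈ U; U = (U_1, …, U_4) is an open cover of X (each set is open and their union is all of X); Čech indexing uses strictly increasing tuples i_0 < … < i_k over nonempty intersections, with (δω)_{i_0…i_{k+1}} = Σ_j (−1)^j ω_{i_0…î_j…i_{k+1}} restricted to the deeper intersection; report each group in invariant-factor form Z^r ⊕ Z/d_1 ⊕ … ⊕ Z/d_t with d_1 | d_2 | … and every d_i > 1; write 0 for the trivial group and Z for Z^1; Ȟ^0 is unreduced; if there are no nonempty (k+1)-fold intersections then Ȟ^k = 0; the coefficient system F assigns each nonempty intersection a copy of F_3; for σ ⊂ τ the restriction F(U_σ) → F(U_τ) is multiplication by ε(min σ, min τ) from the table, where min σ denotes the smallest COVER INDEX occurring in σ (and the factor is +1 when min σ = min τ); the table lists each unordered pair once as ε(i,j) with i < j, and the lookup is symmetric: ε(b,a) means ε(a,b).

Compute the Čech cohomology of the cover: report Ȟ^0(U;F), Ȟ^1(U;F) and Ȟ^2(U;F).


Ȟ^0 = 0,  Ȟ^1 = 0,  Ȟ^2 = 0

nonempty overlaps:
  U12={p5} U14={p7,p12} U23={p3,p4,p15} U34={p2,p6,p14}
C dims 4,4; δ0: rk_F3 4
degree 0: 4−4−0 = 0 → Ȟ^0 ≅ 0
degree 1: 4−0−4 = 0 → Ȟ^1 ≅ 0
degree 2: 0−0−0 = 0 → Ȟ^2 ≅ 0


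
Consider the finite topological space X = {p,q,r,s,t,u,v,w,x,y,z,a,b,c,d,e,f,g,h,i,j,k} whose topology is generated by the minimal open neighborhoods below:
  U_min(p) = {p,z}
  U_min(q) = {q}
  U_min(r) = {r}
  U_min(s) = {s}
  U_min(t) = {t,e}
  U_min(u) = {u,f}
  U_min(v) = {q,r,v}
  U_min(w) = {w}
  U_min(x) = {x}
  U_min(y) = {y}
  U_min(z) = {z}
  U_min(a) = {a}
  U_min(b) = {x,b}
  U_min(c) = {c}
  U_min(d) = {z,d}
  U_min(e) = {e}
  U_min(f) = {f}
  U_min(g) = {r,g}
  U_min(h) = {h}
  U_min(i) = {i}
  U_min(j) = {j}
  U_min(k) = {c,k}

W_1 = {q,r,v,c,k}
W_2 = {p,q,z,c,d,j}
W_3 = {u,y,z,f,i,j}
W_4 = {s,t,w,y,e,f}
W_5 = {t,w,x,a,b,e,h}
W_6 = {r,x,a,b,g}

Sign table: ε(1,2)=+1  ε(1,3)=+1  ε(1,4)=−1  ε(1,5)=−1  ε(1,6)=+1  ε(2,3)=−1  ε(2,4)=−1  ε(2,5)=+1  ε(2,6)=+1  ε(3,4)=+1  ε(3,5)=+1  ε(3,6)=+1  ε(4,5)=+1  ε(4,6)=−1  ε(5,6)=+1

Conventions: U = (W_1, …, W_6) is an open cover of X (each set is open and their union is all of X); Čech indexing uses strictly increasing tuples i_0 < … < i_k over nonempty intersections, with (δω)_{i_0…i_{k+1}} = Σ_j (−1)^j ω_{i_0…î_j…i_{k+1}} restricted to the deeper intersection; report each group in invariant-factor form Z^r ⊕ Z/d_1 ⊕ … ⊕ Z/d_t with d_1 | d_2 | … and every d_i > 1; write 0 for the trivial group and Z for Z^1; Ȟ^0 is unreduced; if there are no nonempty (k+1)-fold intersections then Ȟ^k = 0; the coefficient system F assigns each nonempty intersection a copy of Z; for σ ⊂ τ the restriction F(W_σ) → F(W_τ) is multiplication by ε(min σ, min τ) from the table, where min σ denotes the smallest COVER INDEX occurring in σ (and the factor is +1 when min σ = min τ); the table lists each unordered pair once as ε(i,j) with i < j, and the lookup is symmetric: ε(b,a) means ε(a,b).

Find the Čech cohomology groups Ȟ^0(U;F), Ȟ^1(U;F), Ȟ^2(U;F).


nonempty overlaps:
  W12={q,c} W16={r} W23={z,j} W34={y,f} W45={t,w,e} W56={x,a,b}
C dims 6,6; δ0: rk 6, SNF 1^5·2
degree 0: 6−6−0 = 0 → Ȟ^0 ≅ 0
degree 1: 6−0−6 = 0 plus torsion [2] → Ȟ^1 ≅ Z/2
degree 2: 0−0−0 = 0 → Ȟ^2 ≅ 0

Ȟ^0 ≅ 0; Ȟ^1 ≅ Z/2; Ȟ^2 ≅ 0


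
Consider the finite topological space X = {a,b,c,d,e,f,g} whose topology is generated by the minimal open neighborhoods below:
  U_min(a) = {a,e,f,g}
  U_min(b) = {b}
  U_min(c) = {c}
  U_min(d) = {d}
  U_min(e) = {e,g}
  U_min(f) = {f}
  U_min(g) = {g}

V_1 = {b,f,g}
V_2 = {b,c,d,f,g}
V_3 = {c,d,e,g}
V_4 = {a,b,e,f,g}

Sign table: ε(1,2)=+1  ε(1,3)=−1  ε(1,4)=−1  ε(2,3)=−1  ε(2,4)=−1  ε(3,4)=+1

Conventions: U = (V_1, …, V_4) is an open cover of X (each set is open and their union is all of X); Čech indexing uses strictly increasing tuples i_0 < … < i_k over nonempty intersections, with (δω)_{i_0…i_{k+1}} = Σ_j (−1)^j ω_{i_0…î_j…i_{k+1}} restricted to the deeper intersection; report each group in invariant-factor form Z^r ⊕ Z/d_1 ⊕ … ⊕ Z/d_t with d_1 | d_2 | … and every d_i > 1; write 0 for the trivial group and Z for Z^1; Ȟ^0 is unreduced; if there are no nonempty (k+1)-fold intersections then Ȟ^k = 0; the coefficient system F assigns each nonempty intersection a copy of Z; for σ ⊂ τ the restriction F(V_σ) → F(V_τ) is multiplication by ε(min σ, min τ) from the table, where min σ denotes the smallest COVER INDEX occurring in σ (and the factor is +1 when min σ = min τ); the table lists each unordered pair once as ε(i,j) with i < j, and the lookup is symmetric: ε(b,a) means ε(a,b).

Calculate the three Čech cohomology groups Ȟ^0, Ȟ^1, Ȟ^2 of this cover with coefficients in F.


nonempty overlaps:
  V12={b,f,g} V13={g} V14={b,f,g} V23={c,d,g} V24={b,f,g} V34={e,g}
  V123={g} V124={b,f,g} V134={g} V234={g}
  V1234={g}
C dims 4,6,4,1; δ0: rk 3, SNF 1^3; δ1: rk 3, SNF 1^3; δ2: rk 1, SNF 1^1
degree 0: 4−3−0 = 1 → Ȟ^0 ≅ Z
degree 1: 6−3−3 = 0 → Ȟ^1 ≅ 0
degree 2: 4−1−3 = 0 → Ȟ^2 ≅ 0

Ȟ^0 = Z,  Ȟ^1 = 0,  Ȟ^2 = 0


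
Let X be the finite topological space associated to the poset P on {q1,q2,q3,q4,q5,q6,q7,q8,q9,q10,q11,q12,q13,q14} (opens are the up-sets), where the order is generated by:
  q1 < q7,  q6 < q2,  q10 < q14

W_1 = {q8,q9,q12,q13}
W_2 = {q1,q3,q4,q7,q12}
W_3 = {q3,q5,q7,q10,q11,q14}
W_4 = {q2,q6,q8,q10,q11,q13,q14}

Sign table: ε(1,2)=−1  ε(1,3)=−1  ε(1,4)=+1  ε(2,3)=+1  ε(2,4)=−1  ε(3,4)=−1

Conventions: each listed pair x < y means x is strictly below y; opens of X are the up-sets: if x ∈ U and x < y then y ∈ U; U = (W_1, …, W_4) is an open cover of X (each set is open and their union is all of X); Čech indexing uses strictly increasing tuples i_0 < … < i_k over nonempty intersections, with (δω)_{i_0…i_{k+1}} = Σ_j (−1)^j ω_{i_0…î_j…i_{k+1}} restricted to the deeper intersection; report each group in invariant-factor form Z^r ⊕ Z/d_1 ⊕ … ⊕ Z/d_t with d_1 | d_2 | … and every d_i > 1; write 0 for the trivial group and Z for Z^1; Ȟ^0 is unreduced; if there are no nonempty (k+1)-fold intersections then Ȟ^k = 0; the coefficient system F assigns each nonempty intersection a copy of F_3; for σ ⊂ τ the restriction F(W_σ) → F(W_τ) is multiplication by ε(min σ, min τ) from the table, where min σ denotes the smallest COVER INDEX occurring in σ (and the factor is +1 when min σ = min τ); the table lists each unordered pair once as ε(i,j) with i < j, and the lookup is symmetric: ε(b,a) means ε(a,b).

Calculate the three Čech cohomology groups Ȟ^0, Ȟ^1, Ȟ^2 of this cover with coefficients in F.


Ȟ^0 = Z/3,  Ȟ^1 = Z/3,  Ȟ^2 = 0

intersection data:
  W12={q12} W14={q8,q13} W23={q3,q7} W34={q10,q11,q14}
C dims 4,4; δ0: rk_F3 3
Ȟ^0 = (4 − 3) − 0 = 1, so Ȟ^0 ≅ Z/3
Ȟ^1 = (4 − 0) − 3 = 1, so Ȟ^1 ≅ Z/3
Ȟ^2 = (0 − 0) − 0 = 0, so Ȟ^2 ≅ 0


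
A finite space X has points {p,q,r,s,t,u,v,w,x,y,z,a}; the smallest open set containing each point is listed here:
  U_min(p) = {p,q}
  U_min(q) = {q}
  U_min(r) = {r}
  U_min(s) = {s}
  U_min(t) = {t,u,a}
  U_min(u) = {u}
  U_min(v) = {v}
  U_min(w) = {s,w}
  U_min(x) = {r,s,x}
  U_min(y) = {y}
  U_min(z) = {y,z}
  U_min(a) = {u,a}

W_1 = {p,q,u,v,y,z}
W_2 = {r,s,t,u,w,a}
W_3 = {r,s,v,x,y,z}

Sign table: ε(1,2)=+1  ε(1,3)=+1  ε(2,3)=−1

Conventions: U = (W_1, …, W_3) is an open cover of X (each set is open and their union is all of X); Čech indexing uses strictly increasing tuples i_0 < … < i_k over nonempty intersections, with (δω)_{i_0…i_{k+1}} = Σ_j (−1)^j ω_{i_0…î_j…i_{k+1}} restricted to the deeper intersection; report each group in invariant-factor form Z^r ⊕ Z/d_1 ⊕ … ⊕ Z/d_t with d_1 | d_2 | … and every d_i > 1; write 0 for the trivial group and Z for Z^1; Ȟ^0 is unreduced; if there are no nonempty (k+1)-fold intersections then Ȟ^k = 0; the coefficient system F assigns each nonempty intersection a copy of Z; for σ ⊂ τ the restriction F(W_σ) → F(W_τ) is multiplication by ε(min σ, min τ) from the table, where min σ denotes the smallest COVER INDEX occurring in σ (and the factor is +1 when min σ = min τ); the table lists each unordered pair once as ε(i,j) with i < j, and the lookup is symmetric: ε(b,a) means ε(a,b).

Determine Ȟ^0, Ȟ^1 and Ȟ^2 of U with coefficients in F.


nonempty intersections:
  W12={u} W13={v,y,z} W23={r,s}
C dims 3,3; δ0: rk 3, SNF 1^2·2
Ȟ^0: (3−3)−0=0 ⇒ 0
Ȟ^1: (3−0)−3=0 plus torsion [2] ⇒ Z/2
Ȟ^2: (0−0)−0=0 ⇒ 0

Ȟ^0(U;F) ≅ 0, Ȟ^1(U;F) ≅ Z/2 and Ȟ^2(U;F) ≅ 0


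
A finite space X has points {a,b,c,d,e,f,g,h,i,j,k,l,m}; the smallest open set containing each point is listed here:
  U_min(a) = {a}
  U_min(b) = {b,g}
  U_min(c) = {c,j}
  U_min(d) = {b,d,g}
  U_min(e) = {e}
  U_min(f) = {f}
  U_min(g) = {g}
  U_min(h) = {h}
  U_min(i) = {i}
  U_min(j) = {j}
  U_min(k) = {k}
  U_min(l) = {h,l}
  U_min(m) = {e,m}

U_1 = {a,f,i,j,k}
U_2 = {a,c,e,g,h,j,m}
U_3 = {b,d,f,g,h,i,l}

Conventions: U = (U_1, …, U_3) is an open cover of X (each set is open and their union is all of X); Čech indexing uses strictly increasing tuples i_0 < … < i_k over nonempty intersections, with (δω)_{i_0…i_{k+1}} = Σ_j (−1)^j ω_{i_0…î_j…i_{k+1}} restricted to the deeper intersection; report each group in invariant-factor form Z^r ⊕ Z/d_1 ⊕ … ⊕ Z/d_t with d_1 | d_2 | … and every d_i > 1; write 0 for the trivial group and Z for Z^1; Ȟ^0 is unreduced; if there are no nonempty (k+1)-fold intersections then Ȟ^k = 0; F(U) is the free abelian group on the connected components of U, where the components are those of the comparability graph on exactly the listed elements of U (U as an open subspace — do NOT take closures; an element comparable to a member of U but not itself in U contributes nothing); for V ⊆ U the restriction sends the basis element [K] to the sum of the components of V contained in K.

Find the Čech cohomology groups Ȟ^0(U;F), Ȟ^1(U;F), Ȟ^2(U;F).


nerve simplices:
  U12={a,j} U13={f,i} U23={g,h}
components per intersection:
  U1: {a} {f} {i} {j} {k}
  U2: {a} {c,j} {e,m} {g} {h}
  U3: {b,d,g} {f} {h,l} {i}
  U12: {a} {j}
  U13: {f} {i}
  U23: {g} {h}
C dims 14,6; δ0: rk 6, SNF 1^6
degree 0: 14−6−0 = 8 → Ȟ^0 ≅ Z^8
degree 1: 6−0−6 = 0 → Ȟ^1 ≅ 0
degree 2: 0−0−0 = 0 → Ȟ^2 ≅ 0

Ȟ^0 ≅ Z^8; Ȟ^1 ≅ 0; Ȟ^2 ≅ 0


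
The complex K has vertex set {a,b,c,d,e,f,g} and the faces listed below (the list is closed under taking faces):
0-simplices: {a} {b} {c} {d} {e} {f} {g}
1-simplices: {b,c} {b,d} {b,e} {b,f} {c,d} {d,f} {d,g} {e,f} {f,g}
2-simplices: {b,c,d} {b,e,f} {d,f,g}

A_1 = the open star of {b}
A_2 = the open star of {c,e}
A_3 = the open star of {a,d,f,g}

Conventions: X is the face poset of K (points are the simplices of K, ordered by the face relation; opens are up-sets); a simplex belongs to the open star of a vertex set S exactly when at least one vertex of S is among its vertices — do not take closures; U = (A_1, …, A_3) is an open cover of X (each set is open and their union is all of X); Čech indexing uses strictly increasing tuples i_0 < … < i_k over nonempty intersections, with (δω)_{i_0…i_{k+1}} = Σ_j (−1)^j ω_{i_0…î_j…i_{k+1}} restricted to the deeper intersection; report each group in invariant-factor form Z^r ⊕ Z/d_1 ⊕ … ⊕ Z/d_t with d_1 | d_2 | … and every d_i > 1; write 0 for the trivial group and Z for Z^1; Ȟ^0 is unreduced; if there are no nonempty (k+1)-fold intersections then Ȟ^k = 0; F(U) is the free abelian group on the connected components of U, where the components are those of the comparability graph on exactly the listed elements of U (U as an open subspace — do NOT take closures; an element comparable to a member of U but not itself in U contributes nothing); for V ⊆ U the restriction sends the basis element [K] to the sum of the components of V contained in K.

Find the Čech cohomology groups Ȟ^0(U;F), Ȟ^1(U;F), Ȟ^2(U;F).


nerve of the cover:
  A1={{b},{b,c},{b,d},{b,e},{b,f},{b,c,d},{b,e,f}} A2={{c},{e},{b,c},{b,e},{c,d},{e,f},{b,c,d},{b,e,f}} A3={{a},{d},{f},{g},{b,d},{b,f},{c,d},{d,f},{d,g},{e,f},{f,g},{b,c,d},{b,e,f},{d,f,g}}
  A12={{b,c},{b,e},{b,c,d},{b,e,f}} A13={{b,d},{b,f},{b,c,d},{b,e,f}} A23={{c,d},{e,f},{b,c,d},{b,e,f}}
  A123={{b,c,d},{b,e,f}}
components per intersection:
  A1: {{b},{b,c},{b,d},{b,e},{b,f},{b,c,d},{b,e,f}}
  A2: {{c},{b,c},{c,d},{b,c,d}} {{e},{b,e},{e,f},{b,e,f}}
  A3: {{a}} {{d},{f},{g},{b,d},{b,f},{c,d},{d,f},{d,g},{e,f},{f,g},{b,c,d},{b,e,f},{d,f,g}}
  A12: {{b,c},{b,c,d}} {{b,e},{b,e,f}}
  A13: {{b,d},{b,c,d}} {{b,f},{b,e,f}}
  A23: {{c,d},{b,c,d}} {{e,f},{b,e,f}}
  A123: {{b,c,d}} {{b,e,f}}
C dims 5,6,2; δ0: rk 3, SNF 1^3; δ1: rk 2, SNF 1^2
Ȟ^0 = (5 − 3) − 0 = 2, so Ȟ^0 ≅ Z^2
Ȟ^1 = (6 − 2) − 3 = 1, so Ȟ^1 ≅ Z
Ȟ^2 = (2 − 0) − 2 = 0, so Ȟ^2 ≅ 0

Ȟ^0(U;F) ≅ Z^2; Ȟ^1(U;F) ≅ Z; Ȟ^2(U;F) ≅ 0
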